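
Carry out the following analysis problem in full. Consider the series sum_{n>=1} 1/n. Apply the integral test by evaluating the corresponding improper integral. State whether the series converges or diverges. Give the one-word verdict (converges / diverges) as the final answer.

Let f(x) = 1/x. Then f is positive, continuous, and decreasing on [1, infinity), so the integral test applies.
Compute the improper integral int_{1}^infinity f(x) dx:
  antiderivative F(x) = log(x).
  As x -> infinity, log(x) -> infinity.
  So int = infinity - log(1) = infinity. By the integral test, the series diverges.

diverges


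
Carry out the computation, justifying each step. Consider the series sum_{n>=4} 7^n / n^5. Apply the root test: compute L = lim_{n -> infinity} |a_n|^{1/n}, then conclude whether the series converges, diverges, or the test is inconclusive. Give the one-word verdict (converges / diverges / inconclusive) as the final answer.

Let a_n denote the general term. Form |a_n|^(1/n) and simplify:
|a_n|^(1/n) = 7/n^(5/n)
Take the limit as n -> infinity: L = 7.
Since L = 7 > 1, the root test implies divergence.

diverges


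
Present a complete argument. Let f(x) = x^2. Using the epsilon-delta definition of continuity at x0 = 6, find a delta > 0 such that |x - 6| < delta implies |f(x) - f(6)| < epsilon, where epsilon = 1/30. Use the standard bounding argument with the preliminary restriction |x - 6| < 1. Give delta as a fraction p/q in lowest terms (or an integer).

Factor: |x^2 - (6)^2| = |x - 6| * |x + 6|.
Impose |x - 6| < 1 first. Then |x + 6| = |(x - 6) + 2*(6)| <= |x - 6| + 2*|6| < 1 + 12 = 13.
So |x^2 - (6)^2| < delta * 13.
We need delta * 13 <= 1/30, i.e. delta <= 1/30/13 = 1/390.
Since 1/390 < 1, this is tighter than 1; take delta = 1/390.
So delta = 1/390 works.

1/390


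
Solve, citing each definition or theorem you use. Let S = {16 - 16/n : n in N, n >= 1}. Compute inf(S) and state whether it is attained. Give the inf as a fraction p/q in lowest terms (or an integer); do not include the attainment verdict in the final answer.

Analysis:
- Values: 0, 8, 32/3, 12, ... strictly increasing.
- Minimum is 0 (n=1); inf = 0 (attained).
- 16 - 16/n -> 16 from below; sup = 16, not attained.
Conclusion: inf(S) = 0, attained in S.

0


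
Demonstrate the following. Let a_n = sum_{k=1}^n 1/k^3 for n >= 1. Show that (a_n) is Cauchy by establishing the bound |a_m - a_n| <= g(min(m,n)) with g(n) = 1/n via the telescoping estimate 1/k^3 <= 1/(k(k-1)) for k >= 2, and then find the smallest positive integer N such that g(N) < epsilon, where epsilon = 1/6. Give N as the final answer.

For m > n >= 1: |a_m - a_n| = sum_{k=n+1}^m 1/k^3.
Use 1/k^3 <= 1/(k(k-1)) = 1/(k-1) - 1/k for k >= 2 (which holds since k^3 >= k^2 >= k(k-1) for k >= 2):
sum_{k=n+1}^m 1/k^3 <= sum_{k=n+1}^m (1/(k-1) - 1/k) = 1/n - 1/m <= 1/n.
By symmetry the same bound holds with n,m swapped, so |a_m - a_n| <= 1/min(m,n) = g(min(m,n)). Since g(n) -> 0, (a_n) is Cauchy.
Now solve g(N) < 1/6: 1/N < 1/6 <=> N > 1/(1/6) = 6.
The smallest integer strictly greater than 6 is N = 7.
Check: g(7) = 1/7 < 1/6; g(6) = 1/6 >= 1/6. So N = 7.

7


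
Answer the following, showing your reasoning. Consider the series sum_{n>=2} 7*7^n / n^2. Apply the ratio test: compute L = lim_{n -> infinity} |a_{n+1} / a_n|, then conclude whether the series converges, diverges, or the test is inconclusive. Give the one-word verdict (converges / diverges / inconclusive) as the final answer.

Let a_n denote the general term. Form the ratio a_{n+1}/a_n and simplify:
a_{n+1}/a_n = 7*n^2/(n + 1)^2
Take the limit as n -> infinity: L = 7.
Since L = 7 > 1 (or L = infinity), the ratio test implies the series diverges.

diverges


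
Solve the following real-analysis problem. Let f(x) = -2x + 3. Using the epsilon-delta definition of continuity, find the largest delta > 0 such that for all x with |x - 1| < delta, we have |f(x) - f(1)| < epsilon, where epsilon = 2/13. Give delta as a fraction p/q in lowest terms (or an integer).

We compute f(1) = -2*(1) + 3 = 1.
|f(x) - f(1)| = |-2x + 3 - (1)| = |-2(x - 1)| = 2|x - 1|.
We need 2|x - 1| < 2/13, i.e. |x - 1| < 2/13 / 2 = 1/13.
So any delta <= 1/13 works. Conversely, if delta > 1/13, then x = 1 + 1/13 satisfies |x - 1| = 1/13 < delta but |f(x) - f(1)| = 2 * 1/13 = 2/13, which is not < 2/13; so no larger delta works.
Hence the largest such delta is 1/13.

1/13


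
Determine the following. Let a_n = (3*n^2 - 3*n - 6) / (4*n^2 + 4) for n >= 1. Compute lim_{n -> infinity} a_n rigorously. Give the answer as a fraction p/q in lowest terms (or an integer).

Divide numerator and denominator by n^2, the highest power:
numerator / n^2 = 3 - 3/n - 6/n^2
denominator / n^2 = 4 + 4/n^2
As n -> infinity, all terms of the form c/n^k (k >= 1) tend to 0.
So numerator / n^2 -> 3 and denominator / n^2 -> 4.
Therefore lim a_n = 3/4.

3/4


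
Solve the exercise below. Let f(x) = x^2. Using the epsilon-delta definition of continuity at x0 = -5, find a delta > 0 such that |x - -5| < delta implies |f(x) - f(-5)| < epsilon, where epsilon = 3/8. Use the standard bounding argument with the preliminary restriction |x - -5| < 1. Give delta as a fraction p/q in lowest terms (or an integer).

Factor: |x^2 - (-5)^2| = |x - -5| * |x + -5|.
Impose |x - -5| < 1 first. Then |x + -5| = |(x - -5) + 2*(-5)| <= |x - -5| + 2*|-5| < 1 + 10 = 11.
So |x^2 - (-5)^2| < delta * 11.
We need delta * 11 <= 3/8, i.e. delta <= 3/8/11 = 3/88.
Since 3/88 < 1, this is tighter than 1; take delta = 3/88.
So delta = 3/88 works.

3/88


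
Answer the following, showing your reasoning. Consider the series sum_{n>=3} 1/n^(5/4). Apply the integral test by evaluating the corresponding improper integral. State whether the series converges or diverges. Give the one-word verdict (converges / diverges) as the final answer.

Let f(x) = x^(-5/4). Then f is positive, continuous, and decreasing on [3, infinity), so the integral test applies.
Compute the improper integral int_{3}^infinity f(x) dx:
  antiderivative F(x) = -4/x^(1/4).
  As x -> infinity, F(x) -> 0 (since p = 5/4 > 1).
  So int = F(infinity) - F(3) = 0 - (-4*3^(3/4)/3) = 4*3^(3/4)/3.
  Finite, so by the integral test, the series converges.

converges


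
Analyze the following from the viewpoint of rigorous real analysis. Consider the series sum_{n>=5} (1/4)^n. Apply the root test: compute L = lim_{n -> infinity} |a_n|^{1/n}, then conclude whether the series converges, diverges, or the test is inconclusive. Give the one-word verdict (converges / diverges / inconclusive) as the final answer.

Let a_n denote the general term. Form |a_n|^(1/n) and simplify:
|a_n|^(1/n) = 1/4
Take the limit as n -> infinity: L = 1/4.
Since L = 1/4 < 1, the root test implies convergence.

converges


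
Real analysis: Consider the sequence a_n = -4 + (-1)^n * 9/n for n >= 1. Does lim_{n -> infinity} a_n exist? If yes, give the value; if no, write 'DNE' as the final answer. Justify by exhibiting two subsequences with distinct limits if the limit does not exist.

Examine the behaviour of a_n along subsequences.
Even-n subsequence a_{2k} = -4 + 9/(2k) -> -4. Odd-n subsequence a_{2k+1} = -4 - 9/(2k+1) -> -4. Both tend to -4, which suggests the limit is -4; verify directly.
|a_n - (-4)| = |(-1)^n * 9/n| = 9/n for every n >= 1.
Given epsilon > 0, choose a positive integer N > 9/epsilon. Then for all n >= N, |a_n - (-4)| = 9/n <= 9/N < epsilon.
So by the definition of the limit, lim a_n exists and equals -4.

-4


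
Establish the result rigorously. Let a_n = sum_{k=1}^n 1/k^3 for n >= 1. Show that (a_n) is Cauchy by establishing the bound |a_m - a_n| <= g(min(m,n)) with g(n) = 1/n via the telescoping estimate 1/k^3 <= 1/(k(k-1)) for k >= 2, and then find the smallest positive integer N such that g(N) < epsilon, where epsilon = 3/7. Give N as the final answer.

For m > n >= 1: |a_m - a_n| = sum_{k=n+1}^m 1/k^3.
Use 1/k^3 <= 1/(k(k-1)) = 1/(k-1) - 1/k for k >= 2 (which holds since k^3 >= k^2 >= k(k-1) for k >= 2):
sum_{k=n+1}^m 1/k^3 <= sum_{k=n+1}^m (1/(k-1) - 1/k) = 1/n - 1/m <= 1/n.
By symmetry the same bound holds with n,m swapped, so |a_m - a_n| <= 1/min(m,n) = g(min(m,n)). Since g(n) -> 0, (a_n) is Cauchy.
Now solve g(N) < 3/7: 1/N < 3/7 <=> N > 1/(3/7) = 7/3.
The smallest integer strictly greater than 7/3 is N = 3.
Check: g(3) = 1/3 < 3/7; g(2) = 1/2 >= 3/7. So N = 3.

3


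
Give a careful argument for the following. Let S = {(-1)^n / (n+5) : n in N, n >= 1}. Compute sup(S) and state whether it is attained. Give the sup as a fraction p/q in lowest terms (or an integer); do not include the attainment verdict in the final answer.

Analysis:
- Values: -1/6, 1/7, -1/8, 1/9, -1/10, ...
- Positive terms (even n): 1/(2+5), 1/(4+5), ... decreasing -> max = 1/7 (n=2).
- Negative terms (odd n): -1/(1+5), -1/(3+5), ... increasing -> min = -1/6 (n=1).
- So sup = 1/7 (attained at n=2); inf = -1/6 (attained at n=1).
Conclusion: sup(S) = 1/7, attained in S.

1/7


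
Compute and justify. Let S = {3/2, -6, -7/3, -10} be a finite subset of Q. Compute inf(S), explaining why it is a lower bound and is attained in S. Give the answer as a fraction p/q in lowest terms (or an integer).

S is finite, so inf(S) = min(S).
Sorted increasing:
-10, -6, -7/3, 3/2
The extremum is -10.
For every x in S, x >= -10. And -10 is in S, so it is attained.
Therefore inf(S) = -10.

-10


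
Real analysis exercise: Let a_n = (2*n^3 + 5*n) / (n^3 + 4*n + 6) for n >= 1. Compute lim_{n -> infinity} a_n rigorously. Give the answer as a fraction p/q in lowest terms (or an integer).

Divide numerator and denominator by n^3, the highest power:
numerator / n^3 = 2 + 5/n^2
denominator / n^3 = 1 + 4/n^2 + 6/n^3
As n -> infinity, all terms of the form c/n^k (k >= 1) tend to 0.
So numerator / n^3 -> 2 and denominator / n^3 -> 1.
Therefore lim a_n = 2.

2


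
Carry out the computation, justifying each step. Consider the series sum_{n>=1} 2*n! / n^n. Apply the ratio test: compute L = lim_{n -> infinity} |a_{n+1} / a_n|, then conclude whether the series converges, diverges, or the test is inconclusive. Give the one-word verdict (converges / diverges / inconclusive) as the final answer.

Let a_n denote the general term. Form the ratio a_{n+1}/a_n and simplify:
a_{n+1}/a_n = (n/(n + 1))^n
Take the limit as n -> infinity: L = exp(-1).
Since L = exp(-1) < 1, the ratio test implies the series converges.

converges


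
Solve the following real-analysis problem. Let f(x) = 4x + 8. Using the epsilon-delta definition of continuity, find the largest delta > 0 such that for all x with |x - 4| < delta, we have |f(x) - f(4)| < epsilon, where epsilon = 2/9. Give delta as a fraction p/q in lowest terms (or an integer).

We compute f(4) = 4*(4) + 8 = 24.
|f(x) - f(4)| = |4x + 8 - (24)| = |4(x - 4)| = 4|x - 4|.
We need 4|x - 4| < 2/9, i.e. |x - 4| < 2/9 / 4 = 1/18.
So any delta <= 1/18 works. Conversely, if delta > 1/18, then x = 4 + 1/18 satisfies |x - 4| = 1/18 < delta but |f(x) - f(4)| = 4 * 1/18 = 2/9, which is not < 2/9; so no larger delta works.
Hence the largest such delta is 1/18.

1/18


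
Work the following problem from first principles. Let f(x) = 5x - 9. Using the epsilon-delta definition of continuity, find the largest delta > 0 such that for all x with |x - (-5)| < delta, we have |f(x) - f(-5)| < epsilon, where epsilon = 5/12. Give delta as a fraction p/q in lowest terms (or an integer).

We compute f(-5) = 5*(-5) - 9 = -34.
|f(x) - f(-5)| = |5x - 9 - (-34)| = |5(x - (-5))| = 5|x - (-5)|.
We need 5|x - (-5)| < 5/12, i.e. |x - (-5)| < 5/12 / 5 = 1/12.
So any delta <= 1/12 works. Conversely, if delta > 1/12, then x = -5 + 1/12 satisfies |x - (-5)| = 1/12 < delta but |f(x) - f(-5)| = 5 * 1/12 = 5/12, which is not < 5/12; so no larger delta works.
Hence the largest such delta is 1/12.

1/12


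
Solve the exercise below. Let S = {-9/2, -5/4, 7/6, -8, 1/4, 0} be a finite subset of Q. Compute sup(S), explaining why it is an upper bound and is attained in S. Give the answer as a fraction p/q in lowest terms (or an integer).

S is finite, so sup(S) = max(S).
Sorted decreasing:
7/6, 1/4, 0, -5/4, -9/2, -8
The extremum is 7/6.
For every x in S, x <= 7/6. And 7/6 is in S, so it is attained.
Therefore sup(S) = 7/6.

7/6


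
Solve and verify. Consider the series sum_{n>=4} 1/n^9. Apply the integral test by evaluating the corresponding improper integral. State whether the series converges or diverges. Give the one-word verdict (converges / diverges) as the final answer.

Let f(x) = x^(-9). Then f is positive, continuous, and decreasing on [4, infinity), so the integral test applies.
Compute the improper integral int_{4}^infinity f(x) dx:
  antiderivative F(x) = -1/(8*x^8).
  As x -> infinity, F(x) -> 0 (since p = 9 > 1).
  So int = F(infinity) - F(4) = 0 - (-1/524288) = 1/524288.
  Finite, so by the integral test, the series converges.

converges


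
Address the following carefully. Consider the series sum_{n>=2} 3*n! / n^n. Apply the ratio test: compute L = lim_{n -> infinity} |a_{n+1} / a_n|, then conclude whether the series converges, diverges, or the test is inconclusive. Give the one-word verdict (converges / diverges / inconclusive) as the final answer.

Let a_n denote the general term. Form the ratio a_{n+1}/a_n and simplify:
a_{n+1}/a_n = (n/(n + 1))^n
Take the limit as n -> infinity: L = exp(-1).
Since L = exp(-1) < 1, the ratio test implies the series converges.

converges


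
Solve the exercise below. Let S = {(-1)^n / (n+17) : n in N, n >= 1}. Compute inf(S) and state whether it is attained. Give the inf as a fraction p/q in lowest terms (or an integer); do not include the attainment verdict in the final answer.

Analysis:
- Values: -1/18, 1/19, -1/20, 1/21, -1/22, ...
- Positive terms (even n): 1/(2+17), 1/(4+17), ... decreasing -> max = 1/19 (n=2).
- Negative terms (odd n): -1/(1+17), -1/(3+17), ... increasing -> min = -1/18 (n=1).
- So sup = 1/19 (attained at n=2); inf = -1/18 (attained at n=1).
Conclusion: inf(S) = -1/18, attained in S.

-1/18


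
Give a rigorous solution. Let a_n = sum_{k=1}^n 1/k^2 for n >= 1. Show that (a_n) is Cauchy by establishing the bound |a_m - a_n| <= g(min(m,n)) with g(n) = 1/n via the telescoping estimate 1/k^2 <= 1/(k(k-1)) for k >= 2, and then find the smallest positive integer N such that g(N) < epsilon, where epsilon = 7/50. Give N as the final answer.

For m > n >= 1: |a_m - a_n| = sum_{k=n+1}^m 1/k^2.
Use 1/k^2 <= 1/(k(k-1)) = 1/(k-1) - 1/k for k >= 2:
sum_{k=n+1}^m 1/k^2 <= sum_{k=n+1}^m (1/(k-1) - 1/k) = 1/n - 1/m <= 1/n.
By symmetry the same bound holds with n,m swapped, so |a_m - a_n| <= 1/min(m,n) = g(min(m,n)). Since g(n) -> 0, (a_n) is Cauchy.
Now solve g(N) < 7/50: 1/N < 7/50 <=> N > 1/(7/50) = 50/7.
The smallest integer strictly greater than 50/7 is N = 8.
Check: g(8) = 1/8 < 7/50; g(7) = 1/7 >= 7/50. So N = 8.

8


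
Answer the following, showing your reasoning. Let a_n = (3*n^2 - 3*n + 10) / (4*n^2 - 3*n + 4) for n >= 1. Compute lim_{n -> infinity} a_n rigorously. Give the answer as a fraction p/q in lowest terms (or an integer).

Divide numerator and denominator by n^2, the highest power:
numerator / n^2 = 3 - 3/n + 10/n^2
denominator / n^2 = 4 - 3/n + 4/n^2
As n -> infinity, all terms of the form c/n^k (k >= 1) tend to 0.
So numerator / n^2 -> 3 and denominator / n^2 -> 4.
Therefore lim a_n = 3/4.

3/4


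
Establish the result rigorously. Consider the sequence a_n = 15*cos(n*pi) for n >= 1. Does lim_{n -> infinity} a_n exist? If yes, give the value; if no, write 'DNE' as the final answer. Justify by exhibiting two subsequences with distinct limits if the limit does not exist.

Examine the behaviour of a_n along subsequences.
cos(n*pi) = (-1)^n, so a_n = 15*(-1)^n. a_{2k} = 15 -> 15. a_{2k+1} = -15 -> -15.
Since these two subsequential limits are 15 and -15, distinct, the full sequence cannot converge (a convergent sequence has all subsequences tending to the same limit). So lim a_n does not exist.

DNE


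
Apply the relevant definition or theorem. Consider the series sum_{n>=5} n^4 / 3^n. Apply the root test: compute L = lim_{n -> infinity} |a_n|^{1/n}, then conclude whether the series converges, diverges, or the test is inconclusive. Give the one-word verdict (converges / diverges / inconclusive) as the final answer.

Let a_n denote the general term. Form |a_n|^(1/n) and simplify:
|a_n|^(1/n) = n^(4/n)/3
Take the limit as n -> infinity: L = 1/3.
Since L = 1/3 < 1, the root test implies convergence.

converges


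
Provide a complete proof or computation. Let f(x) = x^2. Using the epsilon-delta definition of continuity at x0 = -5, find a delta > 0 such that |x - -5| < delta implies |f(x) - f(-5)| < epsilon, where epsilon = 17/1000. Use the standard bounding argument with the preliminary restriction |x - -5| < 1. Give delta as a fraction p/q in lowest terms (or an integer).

Factor: |x^2 - (-5)^2| = |x - -5| * |x + -5|.
Impose |x - -5| < 1 first. Then |x + -5| = |(x - -5) + 2*(-5)| <= |x - -5| + 2*|-5| < 1 + 10 = 11.
So |x^2 - (-5)^2| < delta * 11.
We need delta * 11 <= 17/1000, i.e. delta <= 17/1000/11 = 17/11000.
Since 17/11000 < 1, this is tighter than 1; take delta = 17/11000.
So delta = 17/11000 works.

17/11000


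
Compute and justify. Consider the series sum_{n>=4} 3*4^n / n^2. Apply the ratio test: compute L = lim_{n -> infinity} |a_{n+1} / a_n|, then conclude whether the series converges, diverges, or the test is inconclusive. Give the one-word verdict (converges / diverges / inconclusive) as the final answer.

Let a_n denote the general term. Form the ratio a_{n+1}/a_n and simplify:
a_{n+1}/a_n = 4*n^2/(n + 1)^2
Take the limit as n -> infinity: L = 4.
Since L = 4 > 1 (or L = infinity), the ratio test implies the series diverges.

diverges


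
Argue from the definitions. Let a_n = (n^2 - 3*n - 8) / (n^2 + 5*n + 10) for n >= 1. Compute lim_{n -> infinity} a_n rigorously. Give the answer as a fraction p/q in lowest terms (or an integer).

Divide numerator and denominator by n^2, the highest power:
numerator / n^2 = 1 - 3/n - 8/n^2
denominator / n^2 = 1 + 5/n + 10/n^2
As n -> infinity, all terms of the form c/n^k (k >= 1) tend to 0.
So numerator / n^2 -> 1 and denominator / n^2 -> 1.
Therefore lim a_n = 1.

1


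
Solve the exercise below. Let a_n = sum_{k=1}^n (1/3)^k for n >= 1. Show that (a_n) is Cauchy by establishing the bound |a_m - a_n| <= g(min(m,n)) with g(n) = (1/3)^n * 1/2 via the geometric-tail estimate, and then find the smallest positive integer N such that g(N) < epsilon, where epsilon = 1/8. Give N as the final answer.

For m > n >= 1: |a_m - a_n| = sum_{k=n+1}^m (1/3)^k < sum_{k=n+1}^infinity (1/3)^k = (1/3)^(n+1) / (1 - 1/3) = (1/3)^n * (1/3) * (3/2) = (1/3)^n * 1/2.
So g(n) = (1/3)^n / 2. Since g(n) -> 0, (a_n) is Cauchy.
Now solve g(N) < 1/8: (1/3)^N / 2 < 1/8 <=> 3^N > 1 / (2 * 1/8) = 4.
Check powers of 3: 3^1 = 3 <= 4, 3^2 = 9 > 4.
So the smallest such N is 2. Check: g(2) = 1/(2 * 9) = 1/18 < 1/8.

2


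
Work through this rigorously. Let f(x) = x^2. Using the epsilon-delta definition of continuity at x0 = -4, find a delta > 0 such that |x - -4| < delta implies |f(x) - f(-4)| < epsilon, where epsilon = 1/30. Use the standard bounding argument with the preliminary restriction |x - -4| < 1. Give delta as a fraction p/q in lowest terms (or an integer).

Factor: |x^2 - (-4)^2| = |x - -4| * |x + -4|.
Impose |x - -4| < 1 first. Then |x + -4| = |(x - -4) + 2*(-4)| <= |x - -4| + 2*|-4| < 1 + 8 = 9.
So |x^2 - (-4)^2| < delta * 9.
We need delta * 9 <= 1/30, i.e. delta <= 1/30/9 = 1/270.
Since 1/270 < 1, this is tighter than 1; take delta = 1/270.
So delta = 1/270 works.

1/270


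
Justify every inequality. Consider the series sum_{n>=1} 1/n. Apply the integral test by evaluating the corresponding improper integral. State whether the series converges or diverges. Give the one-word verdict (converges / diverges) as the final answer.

Let f(x) = 1/x. Then f is positive, continuous, and decreasing on [1, infinity), so the integral test applies.
Compute the improper integral int_{1}^infinity f(x) dx:
  antiderivative F(x) = log(x).
  As x -> infinity, log(x) -> infinity.
  So int = infinity - log(1) = infinity. By the integral test, the series diverges.

diverges


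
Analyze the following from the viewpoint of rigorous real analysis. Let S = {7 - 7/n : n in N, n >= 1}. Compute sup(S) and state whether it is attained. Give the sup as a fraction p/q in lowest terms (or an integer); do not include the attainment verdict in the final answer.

Analysis:
- Values: 0, 7/2, 14/3, 21/4, ... strictly increasing.
- Minimum is 0 (n=1); inf = 0 (attained).
- 7 - 7/n -> 7 from below; sup = 7, not attained.
Conclusion: sup(S) = 7, not attained in S.

7


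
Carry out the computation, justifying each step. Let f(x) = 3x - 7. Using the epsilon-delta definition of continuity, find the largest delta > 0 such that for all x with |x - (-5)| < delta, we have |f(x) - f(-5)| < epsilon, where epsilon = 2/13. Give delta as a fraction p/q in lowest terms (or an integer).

We compute f(-5) = 3*(-5) - 7 = -22.
|f(x) - f(-5)| = |3x - 7 - (-22)| = |3(x - (-5))| = 3|x - (-5)|.
We need 3|x - (-5)| < 2/13, i.e. |x - (-5)| < 2/13 / 3 = 2/39.
So any delta <= 2/39 works. Conversely, if delta > 2/39, then x = -5 + 2/39 satisfies |x - (-5)| = 2/39 < delta but |f(x) - f(-5)| = 3 * 2/39 = 2/13, which is not < 2/13; so no larger delta works.
Hence the largest such delta is 2/39.

2/39


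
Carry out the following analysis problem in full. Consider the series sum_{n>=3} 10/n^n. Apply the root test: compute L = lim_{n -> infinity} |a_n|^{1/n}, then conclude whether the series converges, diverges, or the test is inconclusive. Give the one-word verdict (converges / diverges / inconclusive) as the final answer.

Let a_n denote the general term. Form |a_n|^(1/n) and simplify:
|a_n|^(1/n) = 10^(1/n)/n
Take the limit as n -> infinity: L = 0.
Since L = 0 < 1, the root test implies convergence.

converges


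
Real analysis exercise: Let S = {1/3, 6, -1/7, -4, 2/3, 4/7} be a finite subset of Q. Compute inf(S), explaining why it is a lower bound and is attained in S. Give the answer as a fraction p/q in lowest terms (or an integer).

S is finite, so inf(S) = min(S).
Sorted increasing:
-4, -1/7, 1/3, 4/7, 2/3, 6
The extremum is -4.
For every x in S, x >= -4. And -4 is in S, so it is attained.
Therefore inf(S) = -4.

-4


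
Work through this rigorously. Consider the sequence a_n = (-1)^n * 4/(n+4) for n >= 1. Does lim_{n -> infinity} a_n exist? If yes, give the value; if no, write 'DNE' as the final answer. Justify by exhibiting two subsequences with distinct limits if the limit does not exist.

Examine the behaviour of a_n along subsequences.
Even-n subsequence a_{2k} = 4/(2k+4) -> 0. Odd-n subsequence a_{2k+1} = -4/(2k+5) -> 0. Both tend to 0, which suggests the limit is 0; verify directly.
|a_n - 0| = 4/(n+4) < 4/n for every n >= 1.
Given epsilon > 0, choose a positive integer N > 4/epsilon. Then for all n >= N, |a_n| < 4/n <= 4/N < epsilon.
So by the definition of the limit, lim a_n exists and equals 0.

0


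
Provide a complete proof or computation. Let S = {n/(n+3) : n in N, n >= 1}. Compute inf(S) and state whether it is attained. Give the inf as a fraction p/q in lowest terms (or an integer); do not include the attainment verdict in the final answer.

Analysis:
- Values: 1/4, 2/5, 1/2, 4/7, ... strictly increasing.
- Minimum is 1/4 (n=1); inf = 1/4 (attained).
- n/(n+3) = 1 - 3/(n+3) -> 1 from below as n -> infinity, and never equals 1.
- So sup = 1 (not attained).
Conclusion: inf(S) = 1/4, attained in S.

1/4


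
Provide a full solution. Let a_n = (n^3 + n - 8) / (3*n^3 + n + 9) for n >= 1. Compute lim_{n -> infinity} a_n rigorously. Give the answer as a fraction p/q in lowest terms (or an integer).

Divide numerator and denominator by n^3, the highest power:
numerator / n^3 = 1 + n^(-2) - 8/n^3
denominator / n^3 = 3 + n^(-2) + 9/n^3
As n -> infinity, all terms of the form c/n^k (k >= 1) tend to 0.
So numerator / n^3 -> 1 and denominator / n^3 -> 3.
Therefore lim a_n = 1/3.

1/3


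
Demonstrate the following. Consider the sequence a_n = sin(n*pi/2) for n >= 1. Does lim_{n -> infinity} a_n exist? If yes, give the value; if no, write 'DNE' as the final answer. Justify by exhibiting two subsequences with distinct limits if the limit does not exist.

Examine the behaviour of a_n along subsequences.
a_{4k+1} = sin(pi/2 + 2k*pi) = 1 -> 1. a_{4k+3} = sin(3pi/2 + 2k*pi) = -1 -> -1.
Since these two subsequential limits are 1 and -1, distinct, the full sequence cannot converge (a convergent sequence has all subsequences tending to the same limit). So lim a_n does not exist.

DNE


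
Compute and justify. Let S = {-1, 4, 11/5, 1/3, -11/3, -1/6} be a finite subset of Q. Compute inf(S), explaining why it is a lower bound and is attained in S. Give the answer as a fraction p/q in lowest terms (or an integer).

S is finite, so inf(S) = min(S).
Sorted increasing:
-11/3, -1, -1/6, 1/3, 11/5, 4
The extremum is -11/3.
For every x in S, x >= -11/3. And -11/3 is in S, so it is attained.
Therefore inf(S) = -11/3.

-11/3


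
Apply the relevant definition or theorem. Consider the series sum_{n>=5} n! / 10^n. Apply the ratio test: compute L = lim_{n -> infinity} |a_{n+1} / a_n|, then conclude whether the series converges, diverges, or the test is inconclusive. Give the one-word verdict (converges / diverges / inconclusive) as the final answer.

Let a_n denote the general term. Form the ratio a_{n+1}/a_n and simplify:
a_{n+1}/a_n = n/10 + 1/10
Take the limit as n -> infinity: L = infinity.
Since L = infinity > 1 (or L = infinity), the ratio test implies the series diverges.

diverges


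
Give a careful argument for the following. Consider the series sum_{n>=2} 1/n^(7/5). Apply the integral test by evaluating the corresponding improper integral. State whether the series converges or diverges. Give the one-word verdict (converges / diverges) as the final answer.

Let f(x) = x^(-7/5). Then f is positive, continuous, and decreasing on [2, infinity), so the integral test applies.
Compute the improper integral int_{2}^infinity f(x) dx:
  antiderivative F(x) = -5/(2*x^(2/5)).
  As x -> infinity, F(x) -> 0 (since p = 7/5 > 1).
  So int = F(infinity) - F(2) = 0 - (-5*2^(3/5)/4) = 5*2^(3/5)/4.
  Finite, so by the integral test, the series converges.

converges


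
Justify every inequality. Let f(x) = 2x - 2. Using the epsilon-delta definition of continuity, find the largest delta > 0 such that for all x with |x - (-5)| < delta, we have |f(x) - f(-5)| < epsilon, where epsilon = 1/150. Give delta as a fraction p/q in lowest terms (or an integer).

We compute f(-5) = 2*(-5) - 2 = -12.
|f(x) - f(-5)| = |2x - 2 - (-12)| = |2(x - (-5))| = 2|x - (-5)|.
We need 2|x - (-5)| < 1/150, i.e. |x - (-5)| < 1/150 / 2 = 1/300.
So any delta <= 1/300 works. Conversely, if delta > 1/300, then x = -5 + 1/300 satisfies |x - (-5)| = 1/300 < delta but |f(x) - f(-5)| = 2 * 1/300 = 1/150, which is not < 1/150; so no larger delta works.
Hence the largest such delta is 1/300.

1/300


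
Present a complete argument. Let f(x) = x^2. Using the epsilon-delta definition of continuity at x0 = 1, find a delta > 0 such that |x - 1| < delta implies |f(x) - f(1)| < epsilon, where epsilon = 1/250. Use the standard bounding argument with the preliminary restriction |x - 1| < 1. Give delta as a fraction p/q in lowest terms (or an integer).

Factor: |x^2 - (1)^2| = |x - 1| * |x + 1|.
Impose |x - 1| < 1 first. Then |x + 1| = |(x - 1) + 2*(1)| <= |x - 1| + 2*|1| < 1 + 2 = 3.
So |x^2 - (1)^2| < delta * 3.
We need delta * 3 <= 1/250, i.e. delta <= 1/250/3 = 1/750.
Since 1/750 < 1, this is tighter than 1; take delta = 1/750.
So delta = 1/750 works.

1/750


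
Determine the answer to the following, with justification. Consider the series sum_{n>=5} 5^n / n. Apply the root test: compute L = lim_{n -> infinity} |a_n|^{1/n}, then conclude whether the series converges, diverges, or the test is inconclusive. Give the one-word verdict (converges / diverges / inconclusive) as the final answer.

Let a_n denote the general term. Form |a_n|^(1/n) and simplify:
|a_n|^(1/n) = 5/n^(1/n)
Take the limit as n -> infinity: L = 5.
Since L = 5 > 1, the root test implies divergence.

diverges


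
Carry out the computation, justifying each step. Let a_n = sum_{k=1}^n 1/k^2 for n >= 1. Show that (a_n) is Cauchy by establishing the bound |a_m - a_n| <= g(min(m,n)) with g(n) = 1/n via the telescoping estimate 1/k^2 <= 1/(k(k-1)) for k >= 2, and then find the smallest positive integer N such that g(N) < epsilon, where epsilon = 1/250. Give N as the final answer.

For m > n >= 1: |a_m - a_n| = sum_{k=n+1}^m 1/k^2.
Use 1/k^2 <= 1/(k(k-1)) = 1/(k-1) - 1/k for k >= 2:
sum_{k=n+1}^m 1/k^2 <= sum_{k=n+1}^m (1/(k-1) - 1/k) = 1/n - 1/m <= 1/n.
By symmetry the same bound holds with n,m swapped, so |a_m - a_n| <= 1/min(m,n) = g(min(m,n)). Since g(n) -> 0, (a_n) is Cauchy.
Now solve g(N) < 1/250: 1/N < 1/250 <=> N > 1/(1/250) = 250.
The smallest integer strictly greater than 250 is N = 251.
Check: g(251) = 1/251 < 1/250; g(250) = 1/250 >= 1/250. So N = 251.

251


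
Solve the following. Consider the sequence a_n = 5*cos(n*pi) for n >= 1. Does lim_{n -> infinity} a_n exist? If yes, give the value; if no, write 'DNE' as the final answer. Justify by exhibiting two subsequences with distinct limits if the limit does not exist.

Examine the behaviour of a_n along subsequences.
cos(n*pi) = (-1)^n, so a_n = 5*(-1)^n. a_{2k} = 5 -> 5. a_{2k+1} = -5 -> -5.
Since these two subsequential limits are 5 and -5, distinct, the full sequence cannot converge (a convergent sequence has all subsequences tending to the same limit). So lim a_n does not exist.

DNE


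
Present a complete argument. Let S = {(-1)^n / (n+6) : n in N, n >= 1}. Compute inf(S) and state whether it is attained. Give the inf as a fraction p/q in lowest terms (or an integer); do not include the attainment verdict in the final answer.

Analysis:
- Values: -1/7, 1/8, -1/9, 1/10, -1/11, ...
- Positive terms (even n): 1/(2+6), 1/(4+6), ... decreasing -> max = 1/8 (n=2).
- Negative terms (odd n): -1/(1+6), -1/(3+6), ... increasing -> min = -1/7 (n=1).
- So sup = 1/8 (attained at n=2); inf = -1/7 (attained at n=1).
Conclusion: inf(S) = -1/7, attained in S.

-1/7


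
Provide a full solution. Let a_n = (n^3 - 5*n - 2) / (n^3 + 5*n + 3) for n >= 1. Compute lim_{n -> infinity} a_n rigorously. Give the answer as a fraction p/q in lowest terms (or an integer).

Divide numerator and denominator by n^3, the highest power:
numerator / n^3 = 1 - 5/n^2 - 2/n^3
denominator / n^3 = 1 + 5/n^2 + 3/n^3
As n -> infinity, all terms of the form c/n^k (k >= 1) tend to 0.
So numerator / n^3 -> 1 and denominator / n^3 -> 1.
Therefore lim a_n = 1.

1


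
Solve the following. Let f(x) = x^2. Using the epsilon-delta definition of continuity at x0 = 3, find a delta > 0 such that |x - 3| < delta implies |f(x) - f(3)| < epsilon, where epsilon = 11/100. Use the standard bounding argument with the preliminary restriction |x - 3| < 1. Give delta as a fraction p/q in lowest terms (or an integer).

Factor: |x^2 - (3)^2| = |x - 3| * |x + 3|.
Impose |x - 3| < 1 first. Then |x + 3| = |(x - 3) + 2*(3)| <= |x - 3| + 2*|3| < 1 + 6 = 7.
So |x^2 - (3)^2| < delta * 7.
We need delta * 7 <= 11/100, i.e. delta <= 11/100/7 = 11/700.
Since 11/700 < 1, this is tighter than 1; take delta = 11/700.
So delta = 11/700 works.

11/700


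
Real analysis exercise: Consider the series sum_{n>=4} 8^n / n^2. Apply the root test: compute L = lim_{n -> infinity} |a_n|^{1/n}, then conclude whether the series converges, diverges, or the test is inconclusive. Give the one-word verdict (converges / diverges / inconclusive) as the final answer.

Let a_n denote the general term. Form |a_n|^(1/n) and simplify:
|a_n|^(1/n) = 8/n^(2/n)
Take the limit as n -> infinity: L = 8.
Since L = 8 > 1, the root test implies divergence.

diverges


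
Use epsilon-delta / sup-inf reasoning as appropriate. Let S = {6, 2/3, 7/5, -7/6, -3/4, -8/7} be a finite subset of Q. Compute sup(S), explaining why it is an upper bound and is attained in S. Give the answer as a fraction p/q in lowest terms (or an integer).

S is finite, so sup(S) = max(S).
Sorted decreasing:
6, 7/5, 2/3, -3/4, -8/7, -7/6
The extremum is 6.
For every x in S, x <= 6. And 6 is in S, so it is attained.
Therefore sup(S) = 6.

6


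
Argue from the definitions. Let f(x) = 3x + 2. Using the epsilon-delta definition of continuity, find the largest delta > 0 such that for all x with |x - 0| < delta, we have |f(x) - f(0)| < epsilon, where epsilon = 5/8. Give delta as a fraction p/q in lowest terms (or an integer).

We compute f(0) = 3*(0) + 2 = 2.
|f(x) - f(0)| = |3x + 2 - (2)| = |3(x - 0)| = 3|x - 0|.
We need 3|x - 0| < 5/8, i.e. |x - 0| < 5/8 / 3 = 5/24.
So any delta <= 5/24 works. Conversely, if delta > 5/24, then x = 0 + 5/24 satisfies |x - 0| = 5/24 < delta but |f(x) - f(0)| = 3 * 5/24 = 5/8, which is not < 5/8; so no larger delta works.
Hence the largest such delta is 5/24.

5/24


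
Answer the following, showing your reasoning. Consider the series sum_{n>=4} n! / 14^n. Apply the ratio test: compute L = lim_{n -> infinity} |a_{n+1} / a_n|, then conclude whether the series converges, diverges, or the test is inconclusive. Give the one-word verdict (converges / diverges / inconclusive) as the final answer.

Let a_n denote the general term. Form the ratio a_{n+1}/a_n and simplify:
a_{n+1}/a_n = n/14 + 1/14
Take the limit as n -> infinity: L = infinity.
Since L = infinity > 1 (or L = infinity), the ratio test implies the series diverges.

diverges


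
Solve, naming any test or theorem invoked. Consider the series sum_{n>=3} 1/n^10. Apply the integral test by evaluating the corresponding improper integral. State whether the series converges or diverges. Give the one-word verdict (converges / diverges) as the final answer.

Let f(x) = x^(-10). Then f is positive, continuous, and decreasing on [3, infinity), so the integral test applies.
Compute the improper integral int_{3}^infinity f(x) dx:
  antiderivative F(x) = -1/(9*x^9).
  As x -> infinity, F(x) -> 0 (since p = 10 > 1).
  So int = F(infinity) - F(3) = 0 - (-1/177147) = 1/177147.
  Finite, so by the integral test, the series converges.

converges


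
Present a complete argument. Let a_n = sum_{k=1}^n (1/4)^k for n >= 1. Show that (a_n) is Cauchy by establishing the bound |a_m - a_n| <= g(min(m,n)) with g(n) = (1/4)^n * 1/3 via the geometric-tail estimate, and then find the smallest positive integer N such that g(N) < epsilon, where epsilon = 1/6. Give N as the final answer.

For m > n >= 1: |a_m - a_n| = sum_{k=n+1}^m (1/4)^k < sum_{k=n+1}^infinity (1/4)^k = (1/4)^(n+1) / (1 - 1/4) = (1/4)^n * (1/4) * (4/3) = (1/4)^n * 1/3.
So g(n) = (1/4)^n / 3. Since g(n) -> 0, (a_n) is Cauchy.
Now solve g(N) < 1/6: (1/4)^N / 3 < 1/6 <=> 4^N > 1 / (3 * 1/6) = 2.
Check powers of 4: 4^0 = 1 <= 2, 4^1 = 4 > 2.
So the smallest such N is 1. Check: g(1) = 1/(3 * 4) = 1/12 < 1/6.

1


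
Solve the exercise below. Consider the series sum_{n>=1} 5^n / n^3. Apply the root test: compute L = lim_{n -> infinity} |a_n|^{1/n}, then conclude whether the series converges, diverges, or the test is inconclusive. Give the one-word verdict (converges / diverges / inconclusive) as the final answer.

Let a_n denote the general term. Form |a_n|^(1/n) and simplify:
|a_n|^(1/n) = 5/n^(3/n)
Take the limit as n -> infinity: L = 5.
Since L = 5 > 1, the root test implies divergence.

diverges


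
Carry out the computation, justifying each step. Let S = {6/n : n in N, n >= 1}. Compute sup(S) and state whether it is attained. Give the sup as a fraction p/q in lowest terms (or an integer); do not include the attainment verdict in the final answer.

Analysis:
- Values: 6, 3, 2, 3/2, ... strictly decreasing.
- The maximum is 6 (n=1); sup = 6 (attained).
- The set is bounded below by 0; 6/n -> 0 so 0 is the greatest lower bound.
- 0 is not in the set, so inf = 0 is not attained.
Conclusion: sup(S) = 6, attained in S.

6


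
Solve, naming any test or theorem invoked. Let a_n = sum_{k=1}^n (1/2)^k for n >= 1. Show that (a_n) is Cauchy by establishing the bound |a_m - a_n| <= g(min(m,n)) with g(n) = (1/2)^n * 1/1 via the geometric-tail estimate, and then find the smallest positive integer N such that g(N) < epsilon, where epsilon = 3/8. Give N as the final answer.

For m > n >= 1: |a_m - a_n| = sum_{k=n+1}^m (1/2)^k < sum_{k=n+1}^infinity (1/2)^k = (1/2)^(n+1) / (1 - 1/2) = (1/2)^n * (1/2) * (2/1) = (1/2)^n * 1/1.
So g(n) = (1/2)^n / 1. Since g(n) -> 0, (a_n) is Cauchy.
Now solve g(N) < 3/8: (1/2)^N / 1 < 3/8 <=> 2^N > 1 / (1 * 3/8) = 8/3.
Check powers of 2: 2^1 = 2 <= 8/3, 2^2 = 4 > 8/3.
So the smallest such N is 2. Check: g(2) = 1/(1 * 4) = 1/4 < 3/8.

2


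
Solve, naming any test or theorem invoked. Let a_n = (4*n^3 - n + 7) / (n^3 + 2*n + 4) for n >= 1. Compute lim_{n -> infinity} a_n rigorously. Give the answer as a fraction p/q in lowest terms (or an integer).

Divide numerator and denominator by n^3, the highest power:
numerator / n^3 = 4 - 1/n^2 + 7/n^3
denominator / n^3 = 1 + 2/n^2 + 4/n^3
As n -> infinity, all terms of the form c/n^k (k >= 1) tend to 0.
So numerator / n^3 -> 4 and denominator / n^3 -> 1.
Therefore lim a_n = 4.

4


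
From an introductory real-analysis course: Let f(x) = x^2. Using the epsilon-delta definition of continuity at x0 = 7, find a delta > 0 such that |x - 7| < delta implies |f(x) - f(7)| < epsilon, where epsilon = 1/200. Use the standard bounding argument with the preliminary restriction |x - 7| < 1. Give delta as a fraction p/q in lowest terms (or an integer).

Factor: |x^2 - (7)^2| = |x - 7| * |x + 7|.
Impose |x - 7| < 1 first. Then |x + 7| = |(x - 7) + 2*(7)| <= |x - 7| + 2*|7| < 1 + 14 = 15.
So |x^2 - (7)^2| < delta * 15.
We need delta * 15 <= 1/200, i.e. delta <= 1/200/15 = 1/3000.
Since 1/3000 < 1, this is tighter than 1; take delta = 1/3000.
So delta = 1/3000 works.

1/3000


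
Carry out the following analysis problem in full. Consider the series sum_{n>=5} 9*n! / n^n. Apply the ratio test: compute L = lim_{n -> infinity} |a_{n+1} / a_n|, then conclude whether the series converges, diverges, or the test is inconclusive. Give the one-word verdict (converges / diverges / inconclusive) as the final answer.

Let a_n denote the general term. Form the ratio a_{n+1}/a_n and simplify:
a_{n+1}/a_n = (n/(n + 1))^n
Take the limit as n -> infinity: L = exp(-1).
Since L = exp(-1) < 1, the ratio test implies the series converges.

converges


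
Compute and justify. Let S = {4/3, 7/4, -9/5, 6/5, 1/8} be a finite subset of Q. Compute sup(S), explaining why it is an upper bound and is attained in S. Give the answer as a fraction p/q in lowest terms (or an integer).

S is finite, so sup(S) = max(S).
Sorted decreasing:
7/4, 4/3, 6/5, 1/8, -9/5
The extremum is 7/4.
For every x in S, x <= 7/4. And 7/4 is in S, so it is attained.
Therefore sup(S) = 7/4.

7/4


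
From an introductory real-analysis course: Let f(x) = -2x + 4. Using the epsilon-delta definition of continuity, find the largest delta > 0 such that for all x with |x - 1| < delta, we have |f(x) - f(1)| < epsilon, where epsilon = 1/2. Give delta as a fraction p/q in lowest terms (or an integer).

We compute f(1) = -2*(1) + 4 = 2.
|f(x) - f(1)| = |-2x + 4 - (2)| = |-2(x - 1)| = 2|x - 1|.
We need 2|x - 1| < 1/2, i.e. |x - 1| < 1/2 / 2 = 1/4.
So any delta <= 1/4 works. Conversely, if delta > 1/4, then x = 1 + 1/4 satisfies |x - 1| = 1/4 < delta but |f(x) - f(1)| = 2 * 1/4 = 1/2, which is not < 1/2; so no larger delta works.
Hence the largest such delta is 1/4.

1/4


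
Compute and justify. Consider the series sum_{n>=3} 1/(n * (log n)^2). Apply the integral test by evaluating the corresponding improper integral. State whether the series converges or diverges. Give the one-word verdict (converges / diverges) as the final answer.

Let f(x) = 1/(x*log(x)^2). Then f is positive, continuous, and decreasing on [3, infinity), so the integral test applies.
Compute the improper integral int_{3}^infinity f(x) dx:
  antiderivative F(x) = -1/log(x).
  F(x) -> 0 as x -> infinity.  int = 0 - F(3) = 1/log(3) < infinity. By the integral test, the series converges.

converges
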